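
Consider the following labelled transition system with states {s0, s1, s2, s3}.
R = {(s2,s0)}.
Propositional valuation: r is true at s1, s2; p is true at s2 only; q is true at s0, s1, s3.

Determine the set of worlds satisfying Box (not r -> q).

s0, s1, s2, s3

Recall that Box ψ holds at a world iff ψ holds at every accessible world, and Dia ψ holds iff ψ holds at some accessible world.
Let φ = Box (not r -> q). Evaluate φ at each world:
  s0 (successors ∅): φ is true.
  s1 (successors ∅): φ is true.
  s2 (successors {s0}): φ is true.
  s3 (successors ∅): φ is true.
For instance, at s2:
  At s2: Box (not r -> q) requires not r -> q at every successor {s0}.
    At s0: not r -> q is true.
  So Box (not r -> q) is true at s2.
Satisfying worlds: {s0, s1, s2, s3}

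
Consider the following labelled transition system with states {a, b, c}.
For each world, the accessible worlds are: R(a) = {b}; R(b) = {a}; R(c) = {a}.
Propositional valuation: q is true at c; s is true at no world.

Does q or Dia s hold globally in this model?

No

Let φ = q or Dia s. Evaluate φ at each world:
  a (successors {b}): φ is false.
  b (successors {a}): φ is false.
  c (successors {a}): φ is true.
Detail at a (counterexample):
  At a: q is false, Dia s is false, so q or Dia s is false.
    At a: Dia s requires s at some successor in {b}.
      At b: s is false.
    So Dia s is false at a.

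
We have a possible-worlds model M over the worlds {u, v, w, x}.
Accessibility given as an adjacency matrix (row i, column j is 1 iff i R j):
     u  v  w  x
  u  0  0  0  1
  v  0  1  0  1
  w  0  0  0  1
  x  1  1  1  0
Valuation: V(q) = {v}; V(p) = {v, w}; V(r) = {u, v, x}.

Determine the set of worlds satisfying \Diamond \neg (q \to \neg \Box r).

Let φ = \Diamond \neg (q \to \neg \Box r). Evaluate φ at each world:
  u (successors {x}): φ is false.
  v (successors {v, x}): φ is true.
  w (successors {x}): φ is false.
  x (successors {u, v, w}): φ is true.
For instance, at v:
  At v: \Diamond \neg (q \to \neg \Box r) requires \neg (q \to \neg \Box r) at some successor in {v, x}.
    \neg (q \to \neg \Box r) holds at v, so \Diamond \neg (q \to \neg \Box r) is true at v.
      At v: q \to \neg \Box r is false, so \neg (q \to \neg \Box r) is true.
Satisfying worlds: {v, x}

v, x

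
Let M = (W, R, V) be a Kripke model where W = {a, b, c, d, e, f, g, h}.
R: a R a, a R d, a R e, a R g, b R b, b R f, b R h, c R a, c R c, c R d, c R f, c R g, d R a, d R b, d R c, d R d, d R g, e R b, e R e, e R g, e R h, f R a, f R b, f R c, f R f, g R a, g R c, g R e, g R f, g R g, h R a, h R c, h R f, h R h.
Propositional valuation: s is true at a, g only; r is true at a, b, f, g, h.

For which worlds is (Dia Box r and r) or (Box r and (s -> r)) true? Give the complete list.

Let φ = (Dia Box r and r) or (Box r and (s -> r)). Evaluate φ at each world:
  a (successors {a, d, e, g}): φ is false.
  b (successors {b, f, h}): φ is true.
  c (successors {a, c, d, f, g}): φ is false.
  d (successors {a, b, c, d, g}): φ is false.
  e (successors {b, e, g, h}): φ is false.
  f (successors {a, b, c, f}): φ is true.
  g (successors {a, c, e, f, g}): φ is false.
  h (successors {a, c, f, h}): φ is false.
For instance, at a:
  At a: Dia Box r and r is false, Box r and (s -> r) is false, so (Dia Box r and r) or (Box r and (s -> r)) is false.
    At a: Dia Box r is false, r is true, so Dia Box r and r is false.
      At a: Dia Box r requires Box r at some successor in {a, d, e, g}.
        At a: Box r is false.
        At d: Box r is false.
        At e: Box r is false.
        At g: Box r is false.
      So Dia Box r is false at a.
    At a: Box r is false, s -> r is true, so Box r and (s -> r) is false.
      At a: Box r requires r at every successor {a, d, e, g}.
        r fails at d, so Box r is false at a.
Satisfying worlds: {b, f}

b, f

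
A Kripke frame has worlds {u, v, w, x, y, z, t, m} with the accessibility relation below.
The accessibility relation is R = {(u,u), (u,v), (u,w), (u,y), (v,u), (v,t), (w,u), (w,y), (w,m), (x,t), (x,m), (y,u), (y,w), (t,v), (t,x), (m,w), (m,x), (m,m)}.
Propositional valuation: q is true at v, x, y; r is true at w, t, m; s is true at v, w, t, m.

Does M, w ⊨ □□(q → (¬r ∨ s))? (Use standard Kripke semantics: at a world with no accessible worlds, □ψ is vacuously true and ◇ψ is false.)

Yes

At w: □□(q → (¬r ∨ s)) requires □(q → (¬r ∨ s)) at every successor {u, y, m}.
    At u: □(q → (¬r ∨ s)) requires q → (¬r ∨ s) at every successor {u, v, w, y}.
      At u: q → (¬r ∨ s) is true.
      At v: q → (¬r ∨ s) is true.
      At w: q → (¬r ∨ s) is true.
      At y: q → (¬r ∨ s) is true.
    So □(q → (¬r ∨ s)) is true at u.
    At y: □(q → (¬r ∨ s)) requires q → (¬r ∨ s) at every successor {u, w}.
      At u: q → (¬r ∨ s) is true.
      At w: q → (¬r ∨ s) is true.
    So □(q → (¬r ∨ s)) is true at y.
    At m: □(q → (¬r ∨ s)) requires q → (¬r ∨ s) at every successor {w, x, m}.
      At w: q → (¬r ∨ s) is true.
      At x: q → (¬r ∨ s) is true.
      At m: q → (¬r ∨ s) is true.
    So □(q → (¬r ∨ s)) is true at m.
So □□(q → (¬r ∨ s)) is true at w.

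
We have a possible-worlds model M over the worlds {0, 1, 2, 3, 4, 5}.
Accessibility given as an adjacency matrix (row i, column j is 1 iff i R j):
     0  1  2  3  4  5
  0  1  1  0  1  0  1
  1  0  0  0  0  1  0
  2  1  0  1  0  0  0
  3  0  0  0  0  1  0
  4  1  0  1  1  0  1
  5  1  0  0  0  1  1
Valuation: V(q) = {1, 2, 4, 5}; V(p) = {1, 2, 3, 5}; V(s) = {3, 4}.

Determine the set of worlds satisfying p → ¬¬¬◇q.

Let φ = p → ¬¬¬◇q. Evaluate φ at each world:
  0 (successors {0, 1, 3, 5}): φ is true.
  1 (successors {4}): φ is false.
  2 (successors {0, 2}): φ is false.
  3 (successors {4}): φ is false.
  4 (successors {0, 2, 3, 5}): φ is true.
  5 (successors {0, 4, 5}): φ is false.
For instance, at 5:
  At 5: p is true, ¬¬¬◇q is false, so p → ¬¬¬◇q is false.
    At 5: ¬¬◇q is true, so ¬¬¬◇q is false.
      At 5: ¬◇q is false, so ¬¬◇q is true.
Satisfying worlds: {0, 4}

0, 4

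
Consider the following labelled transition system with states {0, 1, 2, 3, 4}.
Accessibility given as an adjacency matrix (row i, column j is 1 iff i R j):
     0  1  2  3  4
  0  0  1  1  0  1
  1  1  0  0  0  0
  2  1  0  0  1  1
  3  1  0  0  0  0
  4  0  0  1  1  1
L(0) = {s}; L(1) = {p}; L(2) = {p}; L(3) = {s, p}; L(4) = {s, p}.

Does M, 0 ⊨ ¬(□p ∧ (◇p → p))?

At 0: □p ∧ (◇p → p) is false, so ¬(□p ∧ (◇p → p)) is true.
  At 0: □p is true, ◇p → p is false, so □p ∧ (◇p → p) is false.
    At 0: □p requires p at every successor {1, 2, 4}.
      At 1: p is true.
      At 2: p is true.
      At 4: p is true.
    So □p is true at 0.
    At 0: ◇p is true, p is false, so ◇p → p is false.
      At 0: ◇p requires p at some successor in {1, 2, 4}.
        p holds at 1, so ◇p is true at 0.

Yes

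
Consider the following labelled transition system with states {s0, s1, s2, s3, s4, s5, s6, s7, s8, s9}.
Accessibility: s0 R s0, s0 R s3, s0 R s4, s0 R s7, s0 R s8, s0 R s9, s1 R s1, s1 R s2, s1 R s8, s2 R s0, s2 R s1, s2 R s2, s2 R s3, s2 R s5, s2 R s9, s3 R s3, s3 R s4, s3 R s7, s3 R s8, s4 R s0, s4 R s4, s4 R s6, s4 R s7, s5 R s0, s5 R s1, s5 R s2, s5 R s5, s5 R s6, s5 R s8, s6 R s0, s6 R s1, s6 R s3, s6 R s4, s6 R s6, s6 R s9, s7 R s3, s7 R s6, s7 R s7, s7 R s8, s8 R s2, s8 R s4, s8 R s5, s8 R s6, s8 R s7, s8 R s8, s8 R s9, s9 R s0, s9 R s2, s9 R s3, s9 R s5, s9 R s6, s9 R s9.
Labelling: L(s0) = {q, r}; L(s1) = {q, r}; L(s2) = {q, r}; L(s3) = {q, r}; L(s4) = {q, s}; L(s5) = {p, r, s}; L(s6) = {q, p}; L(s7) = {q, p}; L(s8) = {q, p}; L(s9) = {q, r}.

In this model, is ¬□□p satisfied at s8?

At s8: □□p is false, so ¬□□p is true.
  At s8: □□p requires □p at every successor {s2, s4, s5, s6, s7, s8, s9}.
    □p fails at s2, so □□p is false at s8.
      At s2: □p requires p at every successor {s0, s1, s2, s3, s5, s9}.
        p fails at s0, so □p is false at s2.

Yes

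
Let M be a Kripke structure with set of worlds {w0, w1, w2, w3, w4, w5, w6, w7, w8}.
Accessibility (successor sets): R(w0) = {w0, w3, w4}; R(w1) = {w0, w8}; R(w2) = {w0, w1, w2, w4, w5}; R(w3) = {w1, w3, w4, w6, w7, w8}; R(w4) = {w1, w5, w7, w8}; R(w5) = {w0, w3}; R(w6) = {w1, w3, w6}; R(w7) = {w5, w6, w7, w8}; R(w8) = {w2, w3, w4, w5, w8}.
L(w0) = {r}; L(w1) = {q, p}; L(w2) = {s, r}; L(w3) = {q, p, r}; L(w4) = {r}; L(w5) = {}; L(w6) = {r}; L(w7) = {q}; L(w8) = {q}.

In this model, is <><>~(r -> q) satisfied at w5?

At w5: <><>~(r -> q) requires <>~(r -> q) at some successor in {w0, w3}.
  <>~(r -> q) holds at w0, so <><>~(r -> q) is true at w5.
    At w0: <>~(r -> q) requires ~(r -> q) at some successor in {w0, w3, w4}.
      ~(r -> q) holds at w0, so <>~(r -> q) is true at w0.

Yes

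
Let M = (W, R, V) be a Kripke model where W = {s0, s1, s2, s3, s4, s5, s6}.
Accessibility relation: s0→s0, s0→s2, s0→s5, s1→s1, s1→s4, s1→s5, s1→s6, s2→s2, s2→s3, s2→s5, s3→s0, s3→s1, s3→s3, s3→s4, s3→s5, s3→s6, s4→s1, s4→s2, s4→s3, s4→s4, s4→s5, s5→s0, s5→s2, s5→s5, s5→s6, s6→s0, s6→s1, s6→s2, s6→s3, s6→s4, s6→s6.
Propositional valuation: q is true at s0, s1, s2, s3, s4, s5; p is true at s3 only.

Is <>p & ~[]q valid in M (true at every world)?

No

Let φ = <>p & ~[]q. Evaluate φ at each world:
  s0 (successors {s0, s2, s5}): φ is false.
  s1 (successors {s1, s4, s5, s6}): φ is false.
  s2 (successors {s2, s3, s5}): φ is false.
  s3 (successors {s0, s1, s3, s4, s5, s6}): φ is true.
  s4 (successors {s1, s2, s3, s4, s5}): φ is false.
  s5 (successors {s0, s2, s5, s6}): φ is false.
  s6 (successors {s0, s1, s2, s3, s4, s6}): φ is true.
Detail at s0 (counterexample):
  At s0: <>p is false, ~[]q is false, so <>p & ~[]q is false.
    At s0: <>p requires p at some successor in {s0, s2, s5}.
      At s0: p is false.
      At s2: p is false.
      At s5: p is false.
    So <>p is false at s0.
    At s0: []q is true, so ~[]q is false.
      At s0: []q requires q at every successor {s0, s2, s5}.
        At s0: q is true.
        At s2: q is true.
        At s5: q is true.
      So []q is true at s0.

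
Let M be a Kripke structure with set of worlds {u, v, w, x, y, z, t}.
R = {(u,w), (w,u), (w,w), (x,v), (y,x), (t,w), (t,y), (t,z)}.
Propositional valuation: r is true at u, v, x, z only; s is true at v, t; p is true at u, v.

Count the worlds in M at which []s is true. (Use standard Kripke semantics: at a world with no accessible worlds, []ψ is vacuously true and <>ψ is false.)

3

Let φ = []s. Evaluate φ at each world:
  u (successors {w}): φ is false.
  v (successors ∅): φ is true.
  w (successors {u, w}): φ is false.
  x (successors {v}): φ is true.
  y (successors {x}): φ is false.
  z (successors ∅): φ is true.
  t (successors {w, y, z}): φ is false.
For instance, at t:
  At t: []s requires s at every successor {w, y, z}.
    s fails at w, so []s is false at t.
Satisfying worlds: {v, x, z}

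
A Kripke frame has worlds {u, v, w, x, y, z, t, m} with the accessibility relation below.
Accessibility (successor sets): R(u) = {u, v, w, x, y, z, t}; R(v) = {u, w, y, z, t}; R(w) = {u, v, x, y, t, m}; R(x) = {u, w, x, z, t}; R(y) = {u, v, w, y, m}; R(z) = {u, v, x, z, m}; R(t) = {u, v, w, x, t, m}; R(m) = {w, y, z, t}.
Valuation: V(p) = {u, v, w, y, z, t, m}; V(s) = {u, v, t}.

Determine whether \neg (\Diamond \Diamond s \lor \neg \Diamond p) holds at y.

No

At y: \Diamond \Diamond s \lor \neg \Diamond p is true, so \neg (\Diamond \Diamond s \lor \neg \Diamond p) is false.
  At y: \Diamond \Diamond s is true, \neg \Diamond p is false, so \Diamond \Diamond s \lor \neg \Diamond p is true.
    At y: \Diamond \Diamond s requires \Diamond s at some successor in {u, v, w, y, m}.
      \Diamond s holds at u, so \Diamond \Diamond s is true at y.
    At y: \Diamond p is true, so \neg \Diamond p is false.
      At y: \Diamond p requires p at some successor in {u, v, w, y, m}.
        p holds at u, so \Diamond p is true at y.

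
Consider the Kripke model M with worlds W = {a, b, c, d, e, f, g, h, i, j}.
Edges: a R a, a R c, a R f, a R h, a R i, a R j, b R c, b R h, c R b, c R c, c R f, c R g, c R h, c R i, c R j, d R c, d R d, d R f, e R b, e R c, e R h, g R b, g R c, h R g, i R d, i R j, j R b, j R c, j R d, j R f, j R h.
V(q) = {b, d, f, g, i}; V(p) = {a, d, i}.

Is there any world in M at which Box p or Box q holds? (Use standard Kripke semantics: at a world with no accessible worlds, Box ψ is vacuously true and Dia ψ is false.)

Recall that Box ψ holds at a world iff ψ holds at every accessible world, and Dia ψ holds iff ψ holds at some accessible world.
Let φ = Box p or Box q. Evaluate φ at each world:
  a (successors {a, c, f, h, i, j}): φ is false.
  b (successors {c, h}): φ is false.
  c (successors {b, c, f, g, h, i, j}): φ is false.
  d (successors {c, d, f}): φ is false.
  e (successors {b, c, h}): φ is false.
  f (successors ∅): φ is true.
  g (successors {b, c}): φ is false.
  h (successors {g}): φ is true.
  i (successors {d, j}): φ is false.
  j (successors {b, c, d, f, h}): φ is false.
Detail at f (witness):
  At f: Box p is true, Box q is true, so Box p or Box q is true.
    At f: no accessible worlds, so Box p holds vacuously.
    At f: no accessible worlds, so Box q holds vacuously.

Yes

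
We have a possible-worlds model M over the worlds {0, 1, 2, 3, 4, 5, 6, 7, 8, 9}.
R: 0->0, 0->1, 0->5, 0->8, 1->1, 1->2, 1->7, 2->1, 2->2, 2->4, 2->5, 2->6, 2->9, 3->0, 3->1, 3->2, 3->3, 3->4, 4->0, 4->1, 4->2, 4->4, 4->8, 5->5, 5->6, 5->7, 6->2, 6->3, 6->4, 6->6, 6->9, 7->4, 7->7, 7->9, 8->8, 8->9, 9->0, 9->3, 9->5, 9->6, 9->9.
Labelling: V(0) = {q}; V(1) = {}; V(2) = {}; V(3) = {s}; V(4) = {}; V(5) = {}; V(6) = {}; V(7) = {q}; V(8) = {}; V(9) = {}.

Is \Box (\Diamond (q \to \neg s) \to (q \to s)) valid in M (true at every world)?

Let φ = \Box (\Diamond (q \to \neg s) \to (q \to s)). Evaluate φ at each world:
  0 (successors {0, 1, 5, 8}): φ is false.
  1 (successors {1, 2, 7}): φ is false.
  2 (successors {1, 2, 4, 5, 6, 9}): φ is true.
  3 (successors {0, 1, 2, 3, 4}): φ is false.
  4 (successors {0, 1, 2, 4, 8}): φ is false.
  5 (successors {5, 6, 7}): φ is false.
  6 (successors {2, 3, 4, 6, 9}): φ is true.
  7 (successors {4, 7, 9}): φ is false.
  8 (successors {8, 9}): φ is true.
  9 (successors {0, 3, 5, 6, 9}): φ is false.
Detail at 0 (counterexample):
  At 0: \Box (\Diamond (q \to \neg s) \to (q \to s)) requires \Diamond (q \to \neg s) \to (q \to s) at every successor {0, 1, 5, 8}.
    \Diamond (q \to \neg s) \to (q \to s) fails at 0, so \Box (\Diamond (q \to \neg s) \to (q \to s)) is false at 0.
      At 0: \Diamond (q \to \neg s) is true, q \to s is false, so \Diamond (q \to \neg s) \to (q \to s) is false.

No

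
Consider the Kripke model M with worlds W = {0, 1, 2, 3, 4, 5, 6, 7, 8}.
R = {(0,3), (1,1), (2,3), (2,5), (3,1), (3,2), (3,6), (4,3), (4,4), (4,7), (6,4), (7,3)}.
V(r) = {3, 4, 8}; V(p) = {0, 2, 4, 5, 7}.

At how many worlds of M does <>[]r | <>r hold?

Recall that []ψ holds at a world iff ψ holds at every accessible world, and <>ψ holds iff ψ holds at some accessible world.
Let φ = <>[]r | <>r. Evaluate φ at each world:
  0 (successors {3}): φ is true.
  1 (successors {1}): φ is false.
  2 (successors {3, 5}): φ is true.
  3 (successors {1, 2, 6}): φ is true.
  4 (successors {3, 4, 7}): φ is true.
  5 (successors ∅): φ is false.
  6 (successors {4}): φ is true.
  7 (successors {3}): φ is true.
  8 (successors ∅): φ is false.
For instance, at 0:
  At 0: <>[]r is false, <>r is true, so <>[]r | <>r is true.
    At 0: <>[]r requires []r at some successor in {3}.
      At 3: []r is false.
    So <>[]r is false at 0.
    At 0: <>r requires r at some successor in {3}.
      r holds at 3, so <>r is true at 0.
Satisfying worlds: {0, 2, 3, 4, 6, 7}

6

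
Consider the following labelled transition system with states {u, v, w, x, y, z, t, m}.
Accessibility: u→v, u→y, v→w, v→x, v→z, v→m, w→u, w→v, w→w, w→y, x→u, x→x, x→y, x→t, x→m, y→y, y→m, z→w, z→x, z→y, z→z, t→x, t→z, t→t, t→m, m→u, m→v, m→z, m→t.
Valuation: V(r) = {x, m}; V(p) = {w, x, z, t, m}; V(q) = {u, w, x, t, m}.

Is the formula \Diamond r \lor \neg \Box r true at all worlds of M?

Recall that \Box ψ holds at a world iff ψ holds at every accessible world, and \Diamond ψ holds iff ψ holds at some accessible world.
Let φ = \Diamond r \lor \neg \Box r. Evaluate φ at each world:
  u (successors {v, y}): φ is true.
  v (successors {w, x, z, m}): φ is true.
  w (successors {u, v, w, y}): φ is true.
  x (successors {u, x, y, t, m}): φ is true.
  y (successors {y, m}): φ is true.
  z (successors {w, x, y, z}): φ is true.
  t (successors {x, z, t, m}): φ is true.
  m (successors {u, v, z, t}): φ is true.
For instance, at w:
  At w: \Diamond r is false, \neg \Box r is true, so \Diamond r \lor \neg \Box r is true.
    At w: \Diamond r requires r at some successor in {u, v, w, y}.
      At u: r is false.
      At v: r is false.
      At w: r is false.
      At y: r is false.
    So \Diamond r is false at w.
    At w: \Box r is false, so \neg \Box r is true.
      At w: \Box r requires r at every successor {u, v, w, y}.
        r fails at u, so \Box r is false at w.

Yes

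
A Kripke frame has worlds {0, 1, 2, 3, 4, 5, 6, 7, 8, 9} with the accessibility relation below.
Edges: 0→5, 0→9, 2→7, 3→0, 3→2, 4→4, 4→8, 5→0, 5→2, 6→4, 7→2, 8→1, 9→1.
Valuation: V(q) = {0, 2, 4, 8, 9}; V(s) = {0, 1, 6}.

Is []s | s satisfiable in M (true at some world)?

Recall that []ψ holds at a world iff ψ holds at every accessible world, and <>ψ holds iff ψ holds at some accessible world.
Let φ = []s | s. Evaluate φ at each world:
  0 (successors {5, 9}): φ is true.
  1 (successors ∅): φ is true.
  2 (successors {7}): φ is false.
  3 (successors {0, 2}): φ is false.
  4 (successors {4, 8}): φ is false.
  5 (successors {0, 2}): φ is false.
  6 (successors {4}): φ is true.
  7 (successors {2}): φ is false.
  8 (successors {1}): φ is true.
  9 (successors {1}): φ is true.
Detail at 0 (witness):
  At 0: []s is false, s is true, so []s | s is true.
    At 0: []s requires s at every successor {5, 9}.
      s fails at 5, so []s is false at 0.

Yes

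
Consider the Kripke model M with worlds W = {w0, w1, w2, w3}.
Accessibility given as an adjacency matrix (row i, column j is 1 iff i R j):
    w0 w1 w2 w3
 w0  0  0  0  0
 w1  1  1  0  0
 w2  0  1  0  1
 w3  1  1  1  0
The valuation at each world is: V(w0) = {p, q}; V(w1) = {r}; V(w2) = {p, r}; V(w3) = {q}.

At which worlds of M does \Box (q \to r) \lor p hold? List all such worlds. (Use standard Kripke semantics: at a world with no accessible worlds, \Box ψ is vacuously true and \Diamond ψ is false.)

Let φ = \Box (q \to r) \lor p. Evaluate φ at each world:
  w0 (successors ∅): φ is true.
  w1 (successors {w0, w1}): φ is false.
  w2 (successors {w1, w3}): φ is true.
  w3 (successors {w0, w1, w2}): φ is false.
For instance, at w2:
  At w2: \Box (q \to r) is false, p is true, so \Box (q \to r) \lor p is true.
    At w2: \Box (q \to r) requires q \to r at every successor {w1, w3}.
      q \to r fails at w3, so \Box (q \to r) is false at w2.
Satisfying worlds: {w0, w2}

w0, w2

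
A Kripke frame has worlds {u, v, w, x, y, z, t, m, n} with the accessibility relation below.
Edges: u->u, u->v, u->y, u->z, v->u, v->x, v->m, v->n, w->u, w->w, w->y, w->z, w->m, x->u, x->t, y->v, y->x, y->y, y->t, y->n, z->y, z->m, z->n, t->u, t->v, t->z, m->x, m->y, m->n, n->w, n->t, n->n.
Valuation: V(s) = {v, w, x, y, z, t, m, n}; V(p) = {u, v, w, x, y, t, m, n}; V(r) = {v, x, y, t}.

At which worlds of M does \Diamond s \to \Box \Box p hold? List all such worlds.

z, m

Recall that \Box ψ holds at a world iff ψ holds at every accessible world, and \Diamond ψ holds iff ψ holds at some accessible world.
Let φ = \Diamond s \to \Box \Box p. Evaluate φ at each world:
  u (successors {u, v, y, z}): φ is false.
  v (successors {u, x, m, n}): φ is false.
  w (successors {u, w, y, z, m}): φ is false.
  x (successors {u, t}): φ is false.
  y (successors {v, x, y, t, n}): φ is false.
  z (successors {y, m, n}): φ is true.
  t (successors {u, v, z}): φ is false.
  m (successors {x, y, n}): φ is true.
  n (successors {w, t, n}): φ is false.
For instance, at t:
  At t: \Diamond s is true, \Box \Box p is false, so \Diamond s \to \Box \Box p is false.
    At t: \Diamond s requires s at some successor in {u, v, z}.
      s holds at v, so \Diamond s is true at t.
    At t: \Box \Box p requires \Box p at every successor {u, v, z}.
      \Box p fails at u, so \Box \Box p is false at t.
Satisfying worlds: {z, m}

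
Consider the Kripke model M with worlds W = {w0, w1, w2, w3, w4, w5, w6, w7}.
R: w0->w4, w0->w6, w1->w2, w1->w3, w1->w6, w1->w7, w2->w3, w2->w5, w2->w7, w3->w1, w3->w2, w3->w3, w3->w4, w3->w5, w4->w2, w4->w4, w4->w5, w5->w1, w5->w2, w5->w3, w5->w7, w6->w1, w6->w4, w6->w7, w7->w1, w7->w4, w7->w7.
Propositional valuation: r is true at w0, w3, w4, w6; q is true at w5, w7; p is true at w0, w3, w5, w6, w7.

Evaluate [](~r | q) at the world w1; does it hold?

No

Recall that []ψ holds at a world iff ψ holds at every accessible world, and <>ψ holds iff ψ holds at some accessible world.
At w1: [](~r | q) requires ~r | q at every successor {w2, w3, w6, w7}.
  ~r | q fails at w3, so [](~r | q) is false at w1.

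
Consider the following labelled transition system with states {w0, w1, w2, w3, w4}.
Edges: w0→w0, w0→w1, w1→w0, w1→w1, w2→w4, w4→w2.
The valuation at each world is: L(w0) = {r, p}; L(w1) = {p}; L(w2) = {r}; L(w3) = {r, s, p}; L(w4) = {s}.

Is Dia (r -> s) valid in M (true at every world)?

Recall that Dia ψ holds at a world iff ψ holds at some accessible world.
Let φ = Dia (r -> s). Evaluate φ at each world:
  w0 (successors {w0, w1}): φ is true.
  w1 (successors {w0, w1}): φ is true.
  w2 (successors {w4}): φ is true.
  w3 (successors ∅): φ is false.
  w4 (successors {w2}): φ is false.
Detail at w3 (counterexample):
  At w3: no accessible worlds, so Dia (r -> s) is false.

No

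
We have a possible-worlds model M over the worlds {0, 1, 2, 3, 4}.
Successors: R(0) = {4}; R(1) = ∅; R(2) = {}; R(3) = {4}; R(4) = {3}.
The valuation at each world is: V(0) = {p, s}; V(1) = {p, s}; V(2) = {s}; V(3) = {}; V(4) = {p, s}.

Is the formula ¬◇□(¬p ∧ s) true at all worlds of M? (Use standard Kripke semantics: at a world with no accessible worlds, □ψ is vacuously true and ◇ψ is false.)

Yes

Let φ = ¬◇□(¬p ∧ s). Evaluate φ at each world:
  0 (successors {4}): φ is true.
  1 (successors ∅): φ is true.
  2 (successors ∅): φ is true.
  3 (successors {4}): φ is true.
  4 (successors {3}): φ is true.
For instance, at 0:
  At 0: ◇□(¬p ∧ s) is false, so ¬◇□(¬p ∧ s) is true.
    At 0: ◇□(¬p ∧ s) requires □(¬p ∧ s) at some successor in {4}.
      At 4: □(¬p ∧ s) is false.
    So ◇□(¬p ∧ s) is false at 0.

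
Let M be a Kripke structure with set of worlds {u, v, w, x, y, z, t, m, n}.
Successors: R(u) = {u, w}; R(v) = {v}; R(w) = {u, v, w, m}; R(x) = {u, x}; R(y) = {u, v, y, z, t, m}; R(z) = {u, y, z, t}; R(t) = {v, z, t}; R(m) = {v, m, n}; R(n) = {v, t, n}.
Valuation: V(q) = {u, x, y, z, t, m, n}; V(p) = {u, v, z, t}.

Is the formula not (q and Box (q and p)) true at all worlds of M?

Recall that Box ψ holds at a world iff ψ holds at every accessible world, and Dia ψ holds iff ψ holds at some accessible world.
Let φ = not (q and Box (q and p)). Evaluate φ at each world:
  u (successors {u, w}): φ is true.
  v (successors {v}): φ is true.
  w (successors {u, v, w, m}): φ is true.
  x (successors {u, x}): φ is true.
  y (successors {u, v, y, z, t, m}): φ is true.
  z (successors {u, y, z, t}): φ is true.
  t (successors {v, z, t}): φ is true.
  m (successors {v, m, n}): φ is true.
  n (successors {v, t, n}): φ is true.
For instance, at v:
  At v: q and Box (q and p) is false, so not (q and Box (q and p)) is true.
    At v: q is false, Box (q and p) is false, so q and Box (q and p) is false.
      At v: Box (q and p) requires q and p at every successor {v}.
        q and p fails at v, so Box (q and p) is false at v.

Yes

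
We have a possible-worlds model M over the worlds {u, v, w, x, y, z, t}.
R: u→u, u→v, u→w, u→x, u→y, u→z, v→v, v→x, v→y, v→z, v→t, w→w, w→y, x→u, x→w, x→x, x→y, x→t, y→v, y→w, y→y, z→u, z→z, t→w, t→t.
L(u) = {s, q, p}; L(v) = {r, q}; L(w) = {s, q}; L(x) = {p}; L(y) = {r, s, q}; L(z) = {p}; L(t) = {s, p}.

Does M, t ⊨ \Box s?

Yes

At t: \Box s requires s at every successor {w, t}.
  At w: s is true.
  At t: s is true.
So \Box s is true at t.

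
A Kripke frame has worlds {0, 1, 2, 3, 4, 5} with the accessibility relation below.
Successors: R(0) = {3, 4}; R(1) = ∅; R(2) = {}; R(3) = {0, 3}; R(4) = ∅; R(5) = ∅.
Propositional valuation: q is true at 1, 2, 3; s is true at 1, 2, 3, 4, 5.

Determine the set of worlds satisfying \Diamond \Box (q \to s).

0, 3

Let φ = \Diamond \Box (q \to s). Evaluate φ at each world:
  0 (successors {3, 4}): φ is true.
  1 (successors ∅): φ is false.
  2 (successors ∅): φ is false.
  3 (successors {0, 3}): φ is true.
  4 (successors ∅): φ is false.
  5 (successors ∅): φ is false.
For instance, at 0:
  At 0: \Diamond \Box (q \to s) requires \Box (q \to s) at some successor in {3, 4}.
    \Box (q \to s) holds at 3, so \Diamond \Box (q \to s) is true at 0.
      At 3: \Box (q \to s) requires q \to s at every successor {0, 3}.
        At 0: q \to s is true.
        At 3: q \to s is true.
      So \Box (q \to s) is true at 3.
Satisfying worlds: {0, 3}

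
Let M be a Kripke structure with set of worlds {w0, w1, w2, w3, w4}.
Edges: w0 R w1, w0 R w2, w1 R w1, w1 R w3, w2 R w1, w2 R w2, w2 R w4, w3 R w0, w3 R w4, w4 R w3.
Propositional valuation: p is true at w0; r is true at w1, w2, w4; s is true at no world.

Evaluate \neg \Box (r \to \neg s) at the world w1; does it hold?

No

At w1: \Box (r \to \neg s) is true, so \neg \Box (r \to \neg s) is false.
  At w1: \Box (r \to \neg s) requires r \to \neg s at every successor {w1, w3}.
    At w1: r \to \neg s is true.
    At w3: r \to \neg s is true.
  So \Box (r \to \neg s) is true at w1.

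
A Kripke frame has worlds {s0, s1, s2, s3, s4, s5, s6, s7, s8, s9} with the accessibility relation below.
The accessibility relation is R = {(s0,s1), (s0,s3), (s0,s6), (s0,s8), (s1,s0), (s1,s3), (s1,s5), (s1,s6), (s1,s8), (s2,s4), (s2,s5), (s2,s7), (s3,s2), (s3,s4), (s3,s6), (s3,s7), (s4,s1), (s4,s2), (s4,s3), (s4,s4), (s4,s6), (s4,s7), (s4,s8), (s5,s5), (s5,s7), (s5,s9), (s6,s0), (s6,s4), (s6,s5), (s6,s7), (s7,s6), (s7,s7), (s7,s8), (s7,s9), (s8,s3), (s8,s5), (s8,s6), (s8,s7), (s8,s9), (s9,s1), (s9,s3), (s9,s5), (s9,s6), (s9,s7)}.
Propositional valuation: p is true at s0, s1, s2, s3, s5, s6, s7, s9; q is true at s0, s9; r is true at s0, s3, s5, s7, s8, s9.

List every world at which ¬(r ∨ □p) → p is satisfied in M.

s0, s1, s2, s3, s5, s6, s7, s8, s9

Let φ = ¬(r ∨ □p) → p. Evaluate φ at each world:
  s0 (successors {s1, s3, s6, s8}): φ is true.
  s1 (successors {s0, s3, s5, s6, s8}): φ is true.
  s2 (successors {s4, s5, s7}): φ is true.
  s3 (successors {s2, s4, s6, s7}): φ is true.
  s4 (successors {s1, s2, s3, s4, s6, s7, s8}): φ is false.
  s5 (successors {s5, s7, s9}): φ is true.
  s6 (successors {s0, s4, s5, s7}): φ is true.
  s7 (successors {s6, s7, s8, s9}): φ is true.
  s8 (successors {s3, s5, s6, s7, s9}): φ is true.
  s9 (successors {s1, s3, s5, s6, s7}): φ is true.
For instance, at s3:
  At s3: ¬(r ∨ □p) is false, p is true, so ¬(r ∨ □p) → p is true.
    At s3: r ∨ □p is true, so ¬(r ∨ □p) is false.
      At s3: r is true, □p is false, so r ∨ □p is true.
Satisfying worlds: {s0, s1, s2, s3, s5, s6, s7, s8, s9}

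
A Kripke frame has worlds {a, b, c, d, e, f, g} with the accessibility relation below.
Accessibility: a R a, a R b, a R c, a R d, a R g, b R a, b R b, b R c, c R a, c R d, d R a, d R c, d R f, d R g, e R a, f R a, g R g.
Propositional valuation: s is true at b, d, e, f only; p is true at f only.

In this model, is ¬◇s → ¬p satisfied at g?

At g: ¬◇s is true, ¬p is true, so ¬◇s → ¬p is true.
  At g: ◇s is false, so ¬◇s is true.
    At g: ◇s requires s at some successor in {g}.
      At g: s is false.
    So ◇s is false at g.

Yes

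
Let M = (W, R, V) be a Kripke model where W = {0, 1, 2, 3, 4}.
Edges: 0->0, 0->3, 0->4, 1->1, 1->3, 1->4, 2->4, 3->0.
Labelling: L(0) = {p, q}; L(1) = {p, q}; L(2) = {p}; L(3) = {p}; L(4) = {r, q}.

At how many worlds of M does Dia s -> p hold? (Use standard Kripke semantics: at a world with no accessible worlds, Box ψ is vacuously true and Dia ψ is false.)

5

Let φ = Dia s -> p. Evaluate φ at each world:
  0 (successors {0, 3, 4}): φ is true.
  1 (successors {1, 3, 4}): φ is true.
  2 (successors {4}): φ is true.
  3 (successors {0}): φ is true.
  4 (successors ∅): φ is true.
For instance, at 2:
  At 2: Dia s is false, p is true, so Dia s -> p is true.
    At 2: Dia s requires s at some successor in {4}.
      At 4: s is false.
    So Dia s is false at 2.
Satisfying worlds: {0, 1, 2, 3, 4}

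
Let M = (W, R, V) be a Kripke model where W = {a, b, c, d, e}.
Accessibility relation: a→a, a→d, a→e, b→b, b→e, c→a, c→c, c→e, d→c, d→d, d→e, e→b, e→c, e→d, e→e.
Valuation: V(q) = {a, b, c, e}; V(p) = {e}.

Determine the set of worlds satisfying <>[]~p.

none

Let φ = <>[]~p. Evaluate φ at each world:
  a (successors {a, d, e}): φ is false.
  b (successors {b, e}): φ is false.
  c (successors {a, c, e}): φ is false.
  d (successors {c, d, e}): φ is false.
  e (successors {b, c, d, e}): φ is false.
For instance, at a:
  At a: <>[]~p requires []~p at some successor in {a, d, e}.
    At a: []~p is false.
    At d: []~p is false.
    At e: []~p is false.
  So <>[]~p is false at a.
Satisfying worlds: none.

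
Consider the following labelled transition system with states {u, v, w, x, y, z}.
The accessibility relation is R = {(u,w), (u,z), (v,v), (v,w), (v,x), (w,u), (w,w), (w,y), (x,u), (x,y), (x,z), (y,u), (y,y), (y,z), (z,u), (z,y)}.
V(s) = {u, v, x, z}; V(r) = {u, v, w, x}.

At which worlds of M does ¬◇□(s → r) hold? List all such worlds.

Let φ = ¬◇□(s → r). Evaluate φ at each world:
  u (successors {w, z}): φ is false.
  v (successors {v, w, x}): φ is false.
  w (successors {u, w, y}): φ is false.
  x (successors {u, y, z}): φ is false.
  y (successors {u, y, z}): φ is false.
  z (successors {u, y}): φ is true.
For instance, at v:
  At v: ◇□(s → r) is true, so ¬◇□(s → r) is false.
    At v: ◇□(s → r) requires □(s → r) at some successor in {v, w, x}.
      □(s → r) holds at v, so ◇□(s → r) is true at v.
Satisfying worlds: {z}

z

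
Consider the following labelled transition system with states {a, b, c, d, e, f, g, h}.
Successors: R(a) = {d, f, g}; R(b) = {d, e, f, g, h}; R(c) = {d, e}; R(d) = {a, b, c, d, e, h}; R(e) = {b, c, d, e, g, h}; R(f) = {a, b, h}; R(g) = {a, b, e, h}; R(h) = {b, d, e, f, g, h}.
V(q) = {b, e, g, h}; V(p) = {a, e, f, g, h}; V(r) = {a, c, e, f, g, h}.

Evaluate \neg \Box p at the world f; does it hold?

Yes

Recall that \Box ψ holds at a world iff ψ holds at every accessible world, and \Diamond ψ holds iff ψ holds at some accessible world.
At f: \Box p is false, so \neg \Box p is true.
  At f: \Box p requires p at every successor {a, b, h}.
    p fails at b, so \Box p is false at f.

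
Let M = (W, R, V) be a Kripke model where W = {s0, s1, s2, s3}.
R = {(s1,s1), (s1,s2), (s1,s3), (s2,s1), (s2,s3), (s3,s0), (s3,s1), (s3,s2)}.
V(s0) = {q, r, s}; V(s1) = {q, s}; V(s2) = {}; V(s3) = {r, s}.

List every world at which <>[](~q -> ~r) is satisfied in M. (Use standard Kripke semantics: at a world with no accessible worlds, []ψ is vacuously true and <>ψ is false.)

Let φ = <>[](~q -> ~r). Evaluate φ at each world:
  s0 (successors ∅): φ is false.
  s1 (successors {s1, s2, s3}): φ is true.
  s2 (successors {s1, s3}): φ is true.
  s3 (successors {s0, s1, s2}): φ is true.
For instance, at s2:
  At s2: <>[](~q -> ~r) requires [](~q -> ~r) at some successor in {s1, s3}.
    [](~q -> ~r) holds at s3, so <>[](~q -> ~r) is true at s2.
      At s3: [](~q -> ~r) requires ~q -> ~r at every successor {s0, s1, s2}.
        At s0: ~q -> ~r is true.
        At s1: ~q -> ~r is true.
        At s2: ~q -> ~r is true.
      So [](~q -> ~r) is true at s3.
Satisfying worlds: {s1, s2, s3}

s1, s2, s3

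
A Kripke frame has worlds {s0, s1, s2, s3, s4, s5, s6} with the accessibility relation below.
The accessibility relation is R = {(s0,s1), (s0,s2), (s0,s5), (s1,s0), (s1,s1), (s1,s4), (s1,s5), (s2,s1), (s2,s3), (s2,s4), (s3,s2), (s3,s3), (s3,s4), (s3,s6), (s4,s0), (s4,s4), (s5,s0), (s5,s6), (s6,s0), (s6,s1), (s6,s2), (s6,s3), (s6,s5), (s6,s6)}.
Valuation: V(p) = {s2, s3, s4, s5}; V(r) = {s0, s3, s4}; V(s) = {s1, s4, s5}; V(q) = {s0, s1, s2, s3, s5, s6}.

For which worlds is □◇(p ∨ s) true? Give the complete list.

s2, s3, s4, s5

Recall that □ψ holds at a world iff ψ holds at every accessible world, and ◇ψ holds iff ψ holds at some accessible world.
Let φ = □◇(p ∨ s). Evaluate φ at each world:
  s0 (successors {s1, s2, s5}): φ is false.
  s1 (successors {s0, s1, s4, s5}): φ is false.
  s2 (successors {s1, s3, s4}): φ is true.
  s3 (successors {s2, s3, s4, s6}): φ is true.
  s4 (successors {s0, s4}): φ is true.
  s5 (successors {s0, s6}): φ is true.
  s6 (successors {s0, s1, s2, s3, s5, s6}): φ is false.
For instance, at s5:
  At s5: □◇(p ∨ s) requires ◇(p ∨ s) at every successor {s0, s6}.
      At s0: ◇(p ∨ s) requires p ∨ s at some successor in {s1, s2, s5}.
        p ∨ s holds at s1, so ◇(p ∨ s) is true at s0.
      At s6: ◇(p ∨ s) requires p ∨ s at some successor in {s0, s1, s2, s3, s5, s6}.
        p ∨ s holds at s1, so ◇(p ∨ s) is true at s6.
  So □◇(p ∨ s) is true at s5.
Satisfying worlds: {s2, s3, s4, s5}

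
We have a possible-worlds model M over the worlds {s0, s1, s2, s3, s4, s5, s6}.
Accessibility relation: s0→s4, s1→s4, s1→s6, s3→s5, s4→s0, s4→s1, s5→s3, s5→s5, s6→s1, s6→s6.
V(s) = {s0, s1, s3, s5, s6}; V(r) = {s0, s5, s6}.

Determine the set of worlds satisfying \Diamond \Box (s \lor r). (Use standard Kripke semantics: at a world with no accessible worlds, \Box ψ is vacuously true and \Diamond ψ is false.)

Recall that \Box ψ holds at a world iff ψ holds at every accessible world, and \Diamond ψ holds iff ψ holds at some accessible world.
Let φ = \Diamond \Box (s \lor r). Evaluate φ at each world:
  s0 (successors {s4}): φ is true.
  s1 (successors {s4, s6}): φ is true.
  s2 (successors ∅): φ is false.
  s3 (successors {s5}): φ is true.
  s4 (successors {s0, s1}): φ is false.
  s5 (successors {s3, s5}): φ is true.
  s6 (successors {s1, s6}): φ is true.
For instance, at s3:
  At s3: \Diamond \Box (s \lor r) requires \Box (s \lor r) at some successor in {s5}.
    \Box (s \lor r) holds at s5, so \Diamond \Box (s \lor r) is true at s3.
      At s5: \Box (s \lor r) requires s \lor r at every successor {s3, s5}.
        At s3: s \lor r is true.
        At s5: s \lor r is true.
      So \Box (s \lor r) is true at s5.
Satisfying worlds: {s0, s1, s3, s5, s6}

s0, s1, s3, s5, s6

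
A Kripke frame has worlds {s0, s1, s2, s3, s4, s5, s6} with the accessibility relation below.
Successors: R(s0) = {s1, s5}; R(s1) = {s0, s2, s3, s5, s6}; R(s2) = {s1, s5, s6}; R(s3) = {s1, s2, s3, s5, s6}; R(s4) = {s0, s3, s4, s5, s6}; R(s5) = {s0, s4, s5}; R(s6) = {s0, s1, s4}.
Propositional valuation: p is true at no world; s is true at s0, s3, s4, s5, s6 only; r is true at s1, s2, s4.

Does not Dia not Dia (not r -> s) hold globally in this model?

Yes

Let φ = not Dia not Dia (not r -> s). Evaluate φ at each world:
  s0 (successors {s1, s5}): φ is true.
  s1 (successors {s0, s2, s3, s5, s6}): φ is true.
  s2 (successors {s1, s5, s6}): φ is true.
  s3 (successors {s1, s2, s3, s5, s6}): φ is true.
  s4 (successors {s0, s3, s4, s5, s6}): φ is true.
  s5 (successors {s0, s4, s5}): φ is true.
  s6 (successors {s0, s1, s4}): φ is true.
For instance, at s4:
  At s4: Dia not Dia (not r -> s) is false, so not Dia not Dia (not r -> s) is true.
    At s4: Dia not Dia (not r -> s) requires not Dia (not r -> s) at some successor in {s0, s3, s4, s5, s6}.
      At s0: not Dia (not r -> s) is false.
      At s3: not Dia (not r -> s) is false.
      At s4: not Dia (not r -> s) is false.
      At s5: not Dia (not r -> s) is false.
      At s6: not Dia (not r -> s) is false.
    So Dia not Dia (not r -> s) is false at s4.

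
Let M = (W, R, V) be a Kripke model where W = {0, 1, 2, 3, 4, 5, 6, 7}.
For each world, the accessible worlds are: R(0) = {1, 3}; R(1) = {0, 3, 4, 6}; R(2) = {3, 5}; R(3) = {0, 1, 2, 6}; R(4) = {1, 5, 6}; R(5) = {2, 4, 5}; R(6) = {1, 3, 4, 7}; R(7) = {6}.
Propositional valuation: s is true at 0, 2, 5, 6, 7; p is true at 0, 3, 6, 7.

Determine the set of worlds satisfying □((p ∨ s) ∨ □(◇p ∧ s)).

2, 7

Recall that □ψ holds at a world iff ψ holds at every accessible world, and ◇ψ holds iff ψ holds at some accessible world.
Let φ = □((p ∨ s) ∨ □(◇p ∧ s)). Evaluate φ at each world:
  0 (successors {1, 3}): φ is false.
  1 (successors {0, 3, 4, 6}): φ is false.
  2 (successors {3, 5}): φ is true.
  3 (successors {0, 1, 2, 6}): φ is false.
  4 (successors {1, 5, 6}): φ is false.
  5 (successors {2, 4, 5}): φ is false.
  6 (successors {1, 3, 4, 7}): φ is false.
  7 (successors {6}): φ is true.
For instance, at 1:
  At 1: □((p ∨ s) ∨ □(◇p ∧ s)) requires (p ∨ s) ∨ □(◇p ∧ s) at every successor {0, 3, 4, 6}.
    (p ∨ s) ∨ □(◇p ∧ s) fails at 4, so □((p ∨ s) ∨ □(◇p ∧ s)) is false at 1.
      At 4: p ∨ s is false, □(◇p ∧ s) is false, so (p ∨ s) ∨ □(◇p ∧ s) is false.
Satisfying worlds: {2, 7}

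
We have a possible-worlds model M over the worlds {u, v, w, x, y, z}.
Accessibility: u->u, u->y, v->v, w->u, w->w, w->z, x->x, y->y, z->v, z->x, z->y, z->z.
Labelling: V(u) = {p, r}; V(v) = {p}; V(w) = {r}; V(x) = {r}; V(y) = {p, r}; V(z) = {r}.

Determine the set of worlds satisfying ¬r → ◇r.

Let φ = ¬r → ◇r. Evaluate φ at each world:
  u (successors {u, y}): φ is true.
  v (successors {v}): φ is false.
  w (successors {u, w, z}): φ is true.
  x (successors {x}): φ is true.
  y (successors {y}): φ is true.
  z (successors {v, x, y, z}): φ is true.
For instance, at u:
  At u: ¬r is false, ◇r is true, so ¬r → ◇r is true.
    At u: ◇r requires r at some successor in {u, y}.
      r holds at u, so ◇r is true at u.
Satisfying worlds: {u, w, x, y, z}

u, w, x, y, z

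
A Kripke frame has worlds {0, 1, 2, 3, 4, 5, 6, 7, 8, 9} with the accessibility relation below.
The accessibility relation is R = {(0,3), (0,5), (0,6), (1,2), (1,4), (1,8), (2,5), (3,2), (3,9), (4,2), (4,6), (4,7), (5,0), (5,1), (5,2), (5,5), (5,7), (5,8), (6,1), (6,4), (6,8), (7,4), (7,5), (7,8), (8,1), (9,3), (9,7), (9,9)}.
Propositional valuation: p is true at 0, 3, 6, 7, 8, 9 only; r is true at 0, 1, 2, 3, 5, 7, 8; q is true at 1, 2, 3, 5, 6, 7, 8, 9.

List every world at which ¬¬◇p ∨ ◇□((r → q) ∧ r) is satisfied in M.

Let φ = ¬¬◇p ∨ ◇□((r → q) ∧ r). Evaluate φ at each world:
  0 (successors {3, 5, 6}): φ is true.
  1 (successors {2, 4, 8}): φ is true.
  2 (successors {5}): φ is false.
  3 (successors {2, 9}): φ is true.
  4 (successors {2, 6, 7}): φ is true.
  5 (successors {0, 1, 2, 5, 7, 8}): φ is true.
  6 (successors {1, 4, 8}): φ is true.
  7 (successors {4, 5, 8}): φ is true.
  8 (successors {1}): φ is false.
  9 (successors {3, 7, 9}): φ is true.
For instance, at 8:
  At 8: ¬¬◇p is false, ◇□((r → q) ∧ r) is false, so ¬¬◇p ∨ ◇□((r → q) ∧ r) is false.
    At 8: ¬◇p is true, so ¬¬◇p is false.
      At 8: ◇p is false, so ¬◇p is true.
    At 8: ◇□((r → q) ∧ r) requires □((r → q) ∧ r) at some successor in {1}.
      At 1: □((r → q) ∧ r) is false.
    So ◇□((r → q) ∧ r) is false at 8.
Satisfying worlds: {0, 1, 3, 4, 5, 6, 7, 9}

0, 1, 3, 4, 5, 6, 7, 9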